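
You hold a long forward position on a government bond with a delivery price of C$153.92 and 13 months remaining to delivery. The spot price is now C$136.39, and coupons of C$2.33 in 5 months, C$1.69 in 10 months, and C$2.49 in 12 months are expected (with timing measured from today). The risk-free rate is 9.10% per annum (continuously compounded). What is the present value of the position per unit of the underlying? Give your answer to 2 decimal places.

-C$9.16

PV(remaining coupons) I = 2.33·e^(−0.0910·5/12) + 1.69·e^(−0.0910·10/12) + 2.49·e^(−0.0910·12/12) = 6.0833
Current forward F = (S − I)·e^(rT) = (136.39 − 6.0833)·e^(0.0910·13/12) = 130.3067 × 1.103606 = 143.8073
Value (long) = (F − K)·e^(−rT) = (143.8073 − 153.92) × 0.906120 = -9.1633
Value = -C$9.16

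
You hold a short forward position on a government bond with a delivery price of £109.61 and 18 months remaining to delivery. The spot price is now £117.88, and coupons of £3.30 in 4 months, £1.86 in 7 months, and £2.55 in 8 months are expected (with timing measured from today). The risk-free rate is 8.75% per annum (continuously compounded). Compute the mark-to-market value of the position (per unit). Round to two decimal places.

-£14.37

PV(remaining coupons) I = 3.30·e^(−0.0875·4/12) + 1.86·e^(−0.0875·7/12) + 2.55·e^(−0.0875·8/12) = 7.3781
Current forward F = (S − I)·e^(rT) = (117.88 − 7.3781)·e^(0.0875·18/12) = 110.5019 × 1.140253 = 126.0001
Value (long) = (F − K)·e^(−rT) = (126.0001 − 109.61) × 0.876998 = 14.3741
Short position value = −(long value) = -£14.37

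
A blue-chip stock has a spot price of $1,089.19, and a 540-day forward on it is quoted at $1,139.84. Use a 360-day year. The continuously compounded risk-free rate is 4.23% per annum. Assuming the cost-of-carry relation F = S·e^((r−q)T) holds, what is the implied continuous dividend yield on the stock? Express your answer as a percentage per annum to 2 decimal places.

1.20%

From F = S·e^((r−q)T): (r − q) = ln(F/S)/T
ln(1139.84/1089.19) = ln(1.046502) = 0.045453
(r − q) = 0.045453 / (540/360) = 0.030302
q = r − ln(F/S)/T = 0.0423 − 0.030302 = 0.011998
q = 1.20%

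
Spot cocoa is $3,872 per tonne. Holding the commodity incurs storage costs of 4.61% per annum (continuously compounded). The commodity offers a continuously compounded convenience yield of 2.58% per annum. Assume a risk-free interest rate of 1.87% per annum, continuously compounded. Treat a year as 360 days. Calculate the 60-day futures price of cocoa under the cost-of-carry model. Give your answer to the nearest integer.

Net carry = r + u − y = 0.0187 + 0.0461 − 0.0258 = 0.0390
F = S·e^((r+u−y)T) = 3872 · e^(0.0390 × 60/360) = 3872 · e^0.006500
= 3872 × 1.006521 = $3,897 per tonne

$3,897 per tonne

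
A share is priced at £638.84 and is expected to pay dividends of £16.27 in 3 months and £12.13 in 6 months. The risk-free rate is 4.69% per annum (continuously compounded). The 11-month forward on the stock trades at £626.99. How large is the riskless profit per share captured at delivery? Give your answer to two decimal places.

£10.76 per share

PV(dividends) I = 16.27·e^(−0.0469·3/12) + 12.13·e^(−0.0469·6/12) = 27.9292
Fair forward F* = (S − I)·e^(rT) = (638.84 − 27.9292)·e^0.042992 = 610.9108 × 1.043930 = 637.7481
Market £626.99 < fair 637.7481: forward underpriced → reverse cash-and-carry (short the stock, invest proceeds at r, pay the dividends, go long the forward).
Profit at T = |F_mkt − F*| = |626.99 − 637.7481| = £10.76 per share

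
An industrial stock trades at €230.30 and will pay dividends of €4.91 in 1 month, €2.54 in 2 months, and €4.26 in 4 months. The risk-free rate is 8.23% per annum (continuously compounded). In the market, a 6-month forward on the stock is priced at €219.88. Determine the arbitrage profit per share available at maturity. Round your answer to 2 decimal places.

€8.08 per share

PV(dividends) I = 4.91·e^(−0.0823·1/12) + 2.54·e^(−0.0823·2/12) + 4.26·e^(−0.0823·4/12) = 11.5266
Fair forward F* = (S − I)·e^(rT) = (230.30 − 11.5266)·e^0.041150 = 218.7734 × 1.042008 = 227.9636
Market €219.88 < fair 227.9636: forward underpriced → reverse cash-and-carry (short the stock, invest proceeds at r, pay the dividends, go long the forward).
Profit at T = |F_mkt − F*| = |219.88 − 227.9636| = €8.08 per share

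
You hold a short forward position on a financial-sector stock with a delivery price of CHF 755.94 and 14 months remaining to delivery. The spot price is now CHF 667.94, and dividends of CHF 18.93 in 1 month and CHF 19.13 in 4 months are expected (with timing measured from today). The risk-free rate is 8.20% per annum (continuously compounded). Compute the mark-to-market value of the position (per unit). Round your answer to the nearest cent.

PV(remaining dividends) I = 18.93·e^(−0.0820·1/12) + 19.13·e^(−0.0820·4/12) = 37.4153
Current forward F = (S − I)·e^(rT) = (667.94 − 37.4153)·e^(0.0820·14/12) = 630.5247 × 1.100392 = 693.8243
Value (long) = (F − K)·e^(−rT) = (693.8243 − 755.94) × 0.908767 = -56.4487
Short position value = −(long value) = CHF 56.45

CHF 56.45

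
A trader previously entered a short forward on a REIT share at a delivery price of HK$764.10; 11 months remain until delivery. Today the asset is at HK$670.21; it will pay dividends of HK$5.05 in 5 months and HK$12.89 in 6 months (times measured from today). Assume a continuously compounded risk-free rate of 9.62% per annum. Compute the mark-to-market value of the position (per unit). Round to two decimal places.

HK$46.53

PV(remaining dividends) I = 5.05·e^(−0.0962·5/12) + 12.89·e^(−0.0962·6/12) = 17.1362
Current forward F = (S − I)·e^(rT) = (670.21 − 17.1362)·e^(0.0962·11/12) = 653.0738 × 1.092188 = 713.2794
Value (long) = (F − K)·e^(−rT) = (713.2794 − 764.10) × 0.915593 = -46.5310
Short position value = −(long value) = HK$46.53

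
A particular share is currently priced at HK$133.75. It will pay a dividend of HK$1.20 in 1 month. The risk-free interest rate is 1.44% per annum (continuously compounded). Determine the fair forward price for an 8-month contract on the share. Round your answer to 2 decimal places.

PV(dividends) I = 1.20·e^(−0.0144·1/12)
I = 1.1986
F = (S − I)·e^(rT) = (133.75 − 1.1986) · e^(0.0144·8/12)
= 132.5514 · e^0.009600 = 132.5514 × 1.009646 = HK$133.83

HK$133.83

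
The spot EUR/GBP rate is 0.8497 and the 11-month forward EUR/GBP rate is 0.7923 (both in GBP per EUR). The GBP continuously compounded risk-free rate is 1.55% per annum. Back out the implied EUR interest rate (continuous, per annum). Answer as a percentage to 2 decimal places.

9.18%

F = S·e^((r_GBP − r_EUR)T) ⇒ r_EUR = r_GBP − ln(F/S)/T
ln(0.7923/0.8497) = -0.069943; /(11/12) = -0.076301
r_EUR = 0.0155 + 0.076301 = 0.091801
r_EUR = 9.18%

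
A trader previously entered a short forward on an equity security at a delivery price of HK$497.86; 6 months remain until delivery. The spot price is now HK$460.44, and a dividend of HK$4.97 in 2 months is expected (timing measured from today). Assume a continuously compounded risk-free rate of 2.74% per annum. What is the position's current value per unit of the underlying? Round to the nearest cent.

HK$35.59

PV(remaining dividends) I = 4.97·e^(−0.0274·2/12) = 4.9474
Current forward F = (S − I)·e^(rT) = (460.44 − 4.9474)·e^(0.0274·6/12) = 455.4926 × 1.013794 = 461.7757
Value (long) = (F − K)·e^(−rT) = (461.7757 − 497.86) × 0.986393 = -35.5933
Short position value = −(long value) = HK$35.59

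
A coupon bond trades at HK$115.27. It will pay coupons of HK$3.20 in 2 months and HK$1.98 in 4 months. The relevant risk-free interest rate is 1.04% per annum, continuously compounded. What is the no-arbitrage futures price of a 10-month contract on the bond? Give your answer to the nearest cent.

HK$111.06

PV(coupons) I = 3.20·e^(−0.0104·2/12) + 1.98·e^(−0.0104·4/12)
I = 3.1945 + 1.9731 = 5.1676
F = (S − I)·e^(rT) = (115.27 − 5.1676) · e^(0.0104·10/12)
= 110.1024 · e^0.008667 = 110.1024 × 1.008705 = HK$111.06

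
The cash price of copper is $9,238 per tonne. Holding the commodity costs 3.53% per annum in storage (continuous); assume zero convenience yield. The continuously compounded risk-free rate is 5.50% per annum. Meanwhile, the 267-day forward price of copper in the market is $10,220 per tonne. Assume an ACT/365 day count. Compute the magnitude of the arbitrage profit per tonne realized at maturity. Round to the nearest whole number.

Fair forward: F* = S·e^(carry·T), with carry = (r + u) = 0.0550 + 0.0353 = 0.0903
F* = 9238 · e^(0.0903 × 267/365) = 9238 · e^0.066055 = 9238 × 1.068285 = $9868.8168
Market $10220 > fair $9868.8168: forward overpriced → cash-and-carry (buy spot, short the forward).
At maturity, profit = |F_mkt − F*| = |10220 − 9868.8168| = $351 per tonne

$351 per tonne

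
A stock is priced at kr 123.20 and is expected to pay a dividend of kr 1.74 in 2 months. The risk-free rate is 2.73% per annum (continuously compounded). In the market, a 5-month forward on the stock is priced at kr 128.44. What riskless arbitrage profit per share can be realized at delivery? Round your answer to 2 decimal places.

kr 5.58 per share

PV(dividends) I = 1.74·e^(−0.0273·2/12) = 1.7321
Fair forward F* = (S − I)·e^(rT) = (123.20 − 1.7321)·e^0.011375 = 121.4679 × 1.011440 = 122.8575
Market kr 128.44 > fair 122.8575: forward overpriced → cash-and-carry (borrow at r, buy the stock and collect the dividends, short the forward).
Profit at T = |F_mkt − F*| = |128.44 − 122.8575| = kr 5.58 per share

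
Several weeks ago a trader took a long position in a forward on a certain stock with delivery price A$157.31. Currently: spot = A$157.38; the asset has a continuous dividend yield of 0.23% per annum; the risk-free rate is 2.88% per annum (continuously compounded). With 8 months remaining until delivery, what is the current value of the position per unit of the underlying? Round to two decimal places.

Current fair forward for the remaining 8 months: F = S·e^((r − q)·T), (r − q) = 0.0288 − 0.0023 = 0.0265
F = 157.38 · e^(0.0265 × 8/12) = 157.38 × 1.017824 = 160.1851
Value of long forward = (F − K)·e^(−rT) = (160.1851 − 157.31) · e^(−0.0288·8/12)
= 2.8751 × 0.980983 = 2.82

A$2.82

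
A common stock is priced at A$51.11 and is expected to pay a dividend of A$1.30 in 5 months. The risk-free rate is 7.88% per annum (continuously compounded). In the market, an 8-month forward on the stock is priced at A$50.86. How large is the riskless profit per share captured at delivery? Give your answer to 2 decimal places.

PV(dividends) I = 1.30·e^(−0.0788·5/12) = 1.2580
Fair forward F* = (S − I)·e^(rT) = (51.11 − 1.2580)·e^0.052533 = 49.8520 × 1.053937 = 52.5409
Market A$50.86 < fair 52.5409: forward underpriced → reverse cash-and-carry (short the stock, invest proceeds at r, pay the dividends, go long the forward).
Profit at T = |F_mkt − F*| = |50.86 − 52.5409| = A$1.68 per share

A$1.68 per share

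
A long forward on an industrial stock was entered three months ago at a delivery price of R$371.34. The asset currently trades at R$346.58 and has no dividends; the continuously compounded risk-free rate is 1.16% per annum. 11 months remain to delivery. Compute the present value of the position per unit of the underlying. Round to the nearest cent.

-R$20.83

Current fair forward for the remaining 11 months: F = S·e^(r·T), r = 0.0116
F = 346.58 · e^(0.0116 × 11/12) = 346.58 × 1.010690 = 350.2849
Value of long forward = (F − K)·e^(−rT) = (350.2849 − 371.34) · e^(−0.0116·11/12)
= -21.0551 × 0.989423 = -20.83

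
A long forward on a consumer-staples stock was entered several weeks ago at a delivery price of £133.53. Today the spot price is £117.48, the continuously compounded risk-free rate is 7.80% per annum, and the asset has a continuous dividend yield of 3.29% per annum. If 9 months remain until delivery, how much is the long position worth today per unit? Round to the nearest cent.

-£11.33

Current fair forward for the remaining 9 months: F = S·e^((r − q)·T), (r − q) = 0.0780 − 0.0329 = 0.0451
F = 117.48 · e^(0.0451 × 9/12) = 117.48 × 1.034404 = 121.5218
Value of long forward = (F − K)·e^(−rT) = (121.5218 − 133.53) · e^(−0.0780·9/12)
= -12.0082 × 0.943178 = -11.33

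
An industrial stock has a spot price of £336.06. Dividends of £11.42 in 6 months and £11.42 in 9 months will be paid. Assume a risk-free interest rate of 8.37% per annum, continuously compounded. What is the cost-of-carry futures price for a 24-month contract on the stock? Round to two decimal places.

£371.67

PV(dividends) I = 11.42·e^(−0.0837·6/12) + 11.42·e^(−0.0837·9/12)
I = 10.9519 + 10.7251 = 21.6770
F = (S − I)·e^(rT) = (336.06 − 21.6770) · e^(0.0837·24/12)
= 314.3830 · e^0.167400 = 314.3830 × 1.182227 = £371.67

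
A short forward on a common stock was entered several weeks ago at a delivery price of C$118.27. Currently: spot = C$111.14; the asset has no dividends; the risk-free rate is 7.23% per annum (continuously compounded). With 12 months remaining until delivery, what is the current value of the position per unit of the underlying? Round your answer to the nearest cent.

-C$1.12

Current fair forward for the remaining 12 months: F = S·e^(r·T), r = 0.0723
F = 111.14 · e^(0.0723 × 12/12) = 111.14 × 1.074978 = 119.4731
Value of long forward = (F − K)·e^(−rT) = (119.4731 − 118.27) · e^(−0.0723·12/12)
= 1.2031 × 0.930252 = 1.12
Short position value = −(long value) = -C$1.12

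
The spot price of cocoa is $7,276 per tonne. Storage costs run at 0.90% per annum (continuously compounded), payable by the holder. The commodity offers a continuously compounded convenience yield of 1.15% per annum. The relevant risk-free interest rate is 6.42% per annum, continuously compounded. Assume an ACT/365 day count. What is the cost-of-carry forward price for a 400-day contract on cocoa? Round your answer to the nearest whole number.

$7,785 per tonne

Net carry = r + u − y = 0.0642 + 0.0090 − 0.0115 = 0.0617
F = S·e^((r+u−y)T) = 7276 · e^(0.0617 × 400/365) = 7276 · e^0.067616
= 7276 × 1.069954 = $7,785 per tonne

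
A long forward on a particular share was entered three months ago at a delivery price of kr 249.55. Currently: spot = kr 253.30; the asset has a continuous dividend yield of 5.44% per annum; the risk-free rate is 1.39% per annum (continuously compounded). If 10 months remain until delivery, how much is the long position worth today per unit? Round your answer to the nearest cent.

-kr 4.60

Current fair forward for the remaining 10 months: F = S·e^((r − q)·T), (r − q) = 0.0139 − 0.0544 = -0.0405
F = 253.30 · e^(-0.0405 × 10/12) = 253.30 × 0.966813 = 244.8937
Value of long forward = (F − K)·e^(−rT) = (244.8937 − 249.55) · e^(−0.0139·10/12)
= -4.6563 × 0.988483 = -4.60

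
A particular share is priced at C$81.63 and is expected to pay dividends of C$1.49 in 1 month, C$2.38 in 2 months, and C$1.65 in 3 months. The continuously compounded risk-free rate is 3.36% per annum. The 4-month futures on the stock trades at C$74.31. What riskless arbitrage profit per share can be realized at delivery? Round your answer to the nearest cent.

C$2.69 per share

PV(dividends) I = 1.49·e^(−0.0336·1/12) + 2.38·e^(−0.0336·2/12) + 1.65·e^(−0.0336·3/12) = 5.4887
Fair futures F* = (S − I)·e^(rT) = (81.63 − 5.4887)·e^0.011200 = 76.1413 × 1.011263 = 76.9989
Market C$74.31 < fair 76.9989: forward underpriced → reverse cash-and-carry (short the stock, invest proceeds at r, pay the dividends, go long the forward).
Profit at T = |F_mkt − F*| = |74.31 − 76.9989| = C$2.69 per share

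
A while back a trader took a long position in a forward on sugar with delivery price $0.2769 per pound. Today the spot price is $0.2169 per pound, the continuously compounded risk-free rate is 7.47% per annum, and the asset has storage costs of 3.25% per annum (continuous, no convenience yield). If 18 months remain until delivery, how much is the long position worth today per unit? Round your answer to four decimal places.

Current fair forward for the remaining 18 months: F = S·e^((r + u)·T), (r + u) = 0.0747 + 0.0325 = 0.1072
F = 0.2169 · e^(0.1072 × 18/12) = 0.2169 × 1.174450 = 0.2547
Value of long forward = (F − K)·e^(−rT) = (0.2547 − 0.2769) · e^(−0.0747·18/12)
= -0.0222 × 0.894000 = -0.0198

-$0.0198 per pound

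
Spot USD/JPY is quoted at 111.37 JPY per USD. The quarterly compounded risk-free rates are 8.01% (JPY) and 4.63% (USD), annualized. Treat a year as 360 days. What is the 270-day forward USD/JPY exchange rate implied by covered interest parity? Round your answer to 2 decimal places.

By covered interest parity, F = S · (1+r_JPY/4)^(4T) / (1+r_USD/4)^(4T)
= 111.37 × 1.061286 / 1.035128 = 111.37 × 1.025270
F = 114.18 JPY per USD

114.18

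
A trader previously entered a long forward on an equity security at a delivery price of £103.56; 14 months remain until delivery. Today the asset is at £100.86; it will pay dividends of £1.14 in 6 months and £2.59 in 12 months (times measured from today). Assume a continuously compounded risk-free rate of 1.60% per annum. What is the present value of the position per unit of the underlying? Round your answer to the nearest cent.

PV(remaining dividends) I = 1.14·e^(−0.0160·6/12) + 2.59·e^(−0.0160·12/12) = 3.6798
Current forward F = (S − I)·e^(rT) = (100.86 − 3.6798)·e^(0.0160·14/12) = 97.1802 × 1.018842 = 99.0113
Value (long) = (F − K)·e^(−rT) = (99.0113 − 103.56) × 0.981506 = -4.4646
Value = -£4.46

-£4.46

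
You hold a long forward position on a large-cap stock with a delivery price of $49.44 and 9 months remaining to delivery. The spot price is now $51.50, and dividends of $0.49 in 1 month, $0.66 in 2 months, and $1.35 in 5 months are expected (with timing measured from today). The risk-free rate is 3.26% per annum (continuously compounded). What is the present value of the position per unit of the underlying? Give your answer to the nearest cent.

PV(remaining dividends) I = 0.49·e^(−0.0326·1/12) + 0.66·e^(−0.0326·2/12) + 1.35·e^(−0.0326·5/12) = 2.4769
Current forward F = (S − I)·e^(rT) = (51.50 − 2.4769)·e^(0.0326·9/12) = 49.0231 × 1.024751 = 50.2365
Value (long) = (F − K)·e^(−rT) = (50.2365 − 49.44) × 0.975846 = 0.7773
Value = $0.78

$0.78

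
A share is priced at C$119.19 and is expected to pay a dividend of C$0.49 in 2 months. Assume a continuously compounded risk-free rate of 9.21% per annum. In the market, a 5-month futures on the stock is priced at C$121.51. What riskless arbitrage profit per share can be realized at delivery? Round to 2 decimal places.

C$1.84 per share

PV(dividends) I = 0.49·e^(−0.0921·2/12) = 0.4825
Fair futures F* = (S − I)·e^(rT) = (119.19 − 0.4825)·e^0.038375 = 118.7075 × 1.039121 = 123.3515
Market C$121.51 < fair 123.3515: forward underpriced → reverse cash-and-carry (short the stock, invest proceeds at r, pay the dividends, go long the forward).
Profit at T = |F_mkt − F*| = |121.51 − 123.3515| = C$1.84 per share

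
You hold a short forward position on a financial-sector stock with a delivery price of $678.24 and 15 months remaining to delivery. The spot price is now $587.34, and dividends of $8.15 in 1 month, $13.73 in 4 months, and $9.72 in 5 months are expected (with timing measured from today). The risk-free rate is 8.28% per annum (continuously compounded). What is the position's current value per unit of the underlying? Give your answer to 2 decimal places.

PV(remaining dividends) I = 8.15·e^(−0.0828·1/12) + 13.73·e^(−0.0828·4/12) + 9.72·e^(−0.0828·5/12) = 30.8406
Current forward F = (S − I)·e^(rT) = (587.34 − 30.8406)·e^(0.0828·15/12) = 556.4994 × 1.109046 = 617.1834
Value (long) = (F − K)·e^(−rT) = (617.1834 − 678.24) × 0.901676 = -55.0533
Short position value = −(long value) = $55.05

$55.05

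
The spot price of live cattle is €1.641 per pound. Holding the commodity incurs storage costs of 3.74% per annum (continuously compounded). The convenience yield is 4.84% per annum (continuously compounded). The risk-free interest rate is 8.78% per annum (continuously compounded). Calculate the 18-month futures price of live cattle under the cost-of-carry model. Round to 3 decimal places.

€1.841 per pound

Net carry = r + u − y = 0.0878 + 0.0374 − 0.0484 = 0.0768
F = S·e^((r+u−y)T) = 1.641 · e^(0.0768 × 18/12) = 1.641 · e^0.115200
= 1.641 × 1.122098 = €1.841 per pound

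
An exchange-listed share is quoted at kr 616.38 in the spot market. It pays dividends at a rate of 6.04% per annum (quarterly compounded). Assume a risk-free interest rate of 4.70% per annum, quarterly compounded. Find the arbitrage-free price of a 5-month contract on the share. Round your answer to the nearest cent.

kr 612.99

F = S · (1+r/4)^(4T) / (1+q/4)^(4T)
= 616.38 × 1.019660 / 1.025293 = 616.38 × 0.994506
F = kr 612.99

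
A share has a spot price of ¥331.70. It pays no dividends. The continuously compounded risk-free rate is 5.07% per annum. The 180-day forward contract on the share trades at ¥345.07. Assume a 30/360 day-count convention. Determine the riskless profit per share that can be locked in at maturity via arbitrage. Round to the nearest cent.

¥4.85 per share

Fair forward: F* = S·e^(carry·T), with carry = r = 0.0507
F* = 331.70 · e^(0.0507 × 180/360) = 331.70 · e^0.025350 = 331.70 × 1.025674 = ¥340.2161
Market ¥345.07 > fair ¥340.2161: forward overpriced → cash-and-carry (buy spot, short the forward).
At maturity, profit = |F_mkt − F*| = |345.07 − 340.2161| = ¥4.85 per share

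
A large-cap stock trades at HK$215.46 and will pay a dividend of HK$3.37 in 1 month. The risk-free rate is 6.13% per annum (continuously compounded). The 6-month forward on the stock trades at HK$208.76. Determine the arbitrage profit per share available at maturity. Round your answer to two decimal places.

PV(dividends) I = 3.37·e^(−0.0613·1/12) = 3.3528
Fair forward F* = (S − I)·e^(rT) = (215.46 − 3.3528)·e^0.030650 = 212.1072 × 1.031125 = 218.7090
Market HK$208.76 < fair 218.7090: forward underpriced → reverse cash-and-carry (short the stock, invest proceeds at r, pay the dividends, go long the forward).
Profit at T = |F_mkt − F*| = |208.76 − 218.7090| = HK$9.95 per share

HK$9.95 per share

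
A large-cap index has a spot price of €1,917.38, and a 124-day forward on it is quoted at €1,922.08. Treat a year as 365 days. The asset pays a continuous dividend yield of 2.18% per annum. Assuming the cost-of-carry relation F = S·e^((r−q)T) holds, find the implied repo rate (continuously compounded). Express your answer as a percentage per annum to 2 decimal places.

From F = S·e^((r−q)T): (r − q) = ln(F/S)/T
ln(1922.08/1917.38) = ln(1.002451) = 0.002448
(r − q) = 0.002448 / (124/365) = 0.007206
r = ln(F/S)/T + q = 0.007206 + 0.0218 = 0.029006
r = 2.90%

2.90%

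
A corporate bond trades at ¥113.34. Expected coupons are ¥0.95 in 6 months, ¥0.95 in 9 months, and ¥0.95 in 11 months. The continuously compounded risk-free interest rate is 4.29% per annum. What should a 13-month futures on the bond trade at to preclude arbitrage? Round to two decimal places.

PV(coupons) I = 0.95·e^(−0.0429·6/12) + 0.95·e^(−0.0429·9/12) + 0.95·e^(−0.0429·11/12)
I = 0.9298 + 0.9199 + 0.9134 = 2.7631
F = (S − I)·e^(rT) = (113.34 − 2.7631) · e^(0.0429·13/12)
= 110.5769 · e^0.046475 = 110.5769 × 1.047572 = ¥115.84

¥115.84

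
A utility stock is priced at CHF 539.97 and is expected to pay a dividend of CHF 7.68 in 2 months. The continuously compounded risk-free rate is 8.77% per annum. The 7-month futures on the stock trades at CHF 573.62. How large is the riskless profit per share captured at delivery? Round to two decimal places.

PV(dividends) I = 7.68·e^(−0.0877·2/12) = 7.5686
Fair futures F* = (S − I)·e^(rT) = (539.97 − 7.5686)·e^0.051158 = 532.4014 × 1.052489 = 560.3466
Market CHF 573.62 > fair 560.3466: forward overpriced → cash-and-carry (borrow at r, buy the stock and collect the dividends, short the forward).
Profit at T = |F_mkt − F*| = |573.62 − 560.3466| = CHF 13.27 per share

CHF 13.27 per share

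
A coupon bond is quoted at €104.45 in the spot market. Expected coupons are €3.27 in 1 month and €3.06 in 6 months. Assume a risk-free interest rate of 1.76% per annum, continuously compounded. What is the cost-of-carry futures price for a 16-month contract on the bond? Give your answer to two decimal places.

PV(coupons) I = 3.27·e^(−0.0176·1/12) + 3.06·e^(−0.0176·6/12)
I = 3.2652 + 3.0332 = 6.2984
F = (S − I)·e^(rT) = (104.45 − 6.2984) · e^(0.0176·16/12)
= 98.1516 · e^0.023467 = 98.1516 × 1.023745 = €100.48

€100.48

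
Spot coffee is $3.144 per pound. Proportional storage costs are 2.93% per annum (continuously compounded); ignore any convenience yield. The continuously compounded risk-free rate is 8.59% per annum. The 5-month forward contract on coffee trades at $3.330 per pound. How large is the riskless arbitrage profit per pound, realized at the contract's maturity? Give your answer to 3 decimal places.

Fair forward: F* = S·e^(carry·T), with carry = (r + u) = 0.0859 + 0.0293 = 0.1152
F* = 3.144 · e^(0.1152 × 5/12) = 3.144 · e^0.048000 = 3.144 × 1.049171 = $3.2986
Market $3.330 > fair $3.2986: forward overpriced → cash-and-carry (buy spot, short the forward).
At maturity, profit = |F_mkt − F*| = |3.330 − 3.2986| = $0.031 per pound

$0.031 per pound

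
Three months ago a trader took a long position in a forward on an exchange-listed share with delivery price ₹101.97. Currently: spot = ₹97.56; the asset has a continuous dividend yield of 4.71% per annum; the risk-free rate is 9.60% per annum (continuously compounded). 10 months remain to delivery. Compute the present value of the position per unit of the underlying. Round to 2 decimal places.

-₹0.33

Current fair forward for the remaining 10 months: F = S·e^((r − q)·T), (r − q) = 0.0960 − 0.0471 = 0.0489
F = 97.56 · e^(0.0489 × 10/12) = 97.56 × 1.041592 = 101.6177
Value of long forward = (F − K)·e^(−rT) = (101.6177 − 101.97) · e^(−0.0960·10/12)
= -0.3523 × 0.923116 = -0.33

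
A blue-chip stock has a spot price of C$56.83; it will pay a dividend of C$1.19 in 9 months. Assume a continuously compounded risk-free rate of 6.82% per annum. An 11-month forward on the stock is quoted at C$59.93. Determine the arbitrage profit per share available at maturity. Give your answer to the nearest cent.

C$0.64 per share

PV(dividends) I = 1.19·e^(−0.0682·9/12) = 1.1307
Fair forward F* = (S − I)·e^(rT) = (56.83 − 1.1307)·e^0.062517 = 55.6993 × 1.064513 = 59.2926
Market C$59.93 > fair 59.2926: forward overpriced → cash-and-carry (borrow at r, buy the stock and collect the dividends, short the forward).
Profit at T = |F_mkt − F*| = |59.93 − 59.2926| = C$0.64 per share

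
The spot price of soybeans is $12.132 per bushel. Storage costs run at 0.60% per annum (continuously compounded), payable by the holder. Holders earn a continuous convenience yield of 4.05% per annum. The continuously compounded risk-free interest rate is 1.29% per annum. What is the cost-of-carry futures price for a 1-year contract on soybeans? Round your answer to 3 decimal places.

$11.873 per bushel

Net carry = r + u − y = 0.0129 + 0.0060 − 0.0405 = -0.0216
F = S·e^((r+u−y)T) = 12.132 · e^(-0.0216 × 1) = 12.132 · e^-0.021600
= 12.132 × 0.978632 = $11.873 per bushel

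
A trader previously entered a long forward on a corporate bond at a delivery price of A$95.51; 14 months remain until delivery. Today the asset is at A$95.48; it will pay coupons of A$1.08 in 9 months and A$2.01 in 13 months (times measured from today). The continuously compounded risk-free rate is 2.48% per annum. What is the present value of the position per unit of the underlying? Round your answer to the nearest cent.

-A$0.32

PV(remaining coupons) I = 1.08·e^(−0.0248·9/12) + 2.01·e^(−0.0248·13/12) = 3.0168
Current forward F = (S − I)·e^(rT) = (95.48 − 3.0168)·e^(0.0248·14/12) = 92.4632 × 1.029356 = 95.1775
Value (long) = (F − K)·e^(−rT) = (95.1775 − 95.51) × 0.971481 = -0.3230
Value = -A$0.32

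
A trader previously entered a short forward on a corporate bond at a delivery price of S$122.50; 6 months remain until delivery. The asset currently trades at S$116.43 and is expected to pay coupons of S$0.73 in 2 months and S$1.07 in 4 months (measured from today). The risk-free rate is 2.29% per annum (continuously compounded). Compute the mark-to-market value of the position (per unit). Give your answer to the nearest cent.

PV(remaining coupons) I = 0.73·e^(−0.0229·2/12) + 1.07·e^(−0.0229·4/12) = 1.7891
Current forward F = (S − I)·e^(rT) = (116.43 − 1.7891)·e^(0.0229·6/12) = 114.6409 × 1.011516 = 115.9611
Value (long) = (F − K)·e^(−rT) = (115.9611 − 122.50) × 0.988615 = -6.4645
Short position value = −(long value) = S$6.46

S$6.46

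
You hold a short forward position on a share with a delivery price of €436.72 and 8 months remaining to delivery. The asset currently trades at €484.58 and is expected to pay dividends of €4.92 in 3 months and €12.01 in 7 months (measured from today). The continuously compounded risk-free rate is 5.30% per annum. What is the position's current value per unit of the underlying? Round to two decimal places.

PV(remaining dividends) I = 4.92·e^(−0.0530·3/12) + 12.01·e^(−0.0530·7/12) = 16.4996
Current forward F = (S − I)·e^(rT) = (484.58 − 16.4996)·e^(0.0530·8/12) = 468.0804 × 1.035965 = 484.9149
Value (long) = (F − K)·e^(−rT) = (484.9149 − 436.72) × 0.965284 = 46.5218
Short position value = −(long value) = -€46.52

-€46.52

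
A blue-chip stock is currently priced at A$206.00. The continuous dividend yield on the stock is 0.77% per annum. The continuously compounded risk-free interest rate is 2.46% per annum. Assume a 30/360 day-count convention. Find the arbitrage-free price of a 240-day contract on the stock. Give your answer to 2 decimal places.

A$208.33

F = S·e^((r − q)T) = 206.00 · e^((0.0246 − 0.0077) × 240/360)
= 206.00 · e^0.011267 = 206.00 × 1.011331
F = A$208.33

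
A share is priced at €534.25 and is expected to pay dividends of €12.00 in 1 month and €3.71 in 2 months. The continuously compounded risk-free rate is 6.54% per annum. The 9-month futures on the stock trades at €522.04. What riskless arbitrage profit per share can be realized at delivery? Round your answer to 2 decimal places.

€22.68 per share

PV(dividends) I = 12.00·e^(−0.0654·1/12) + 3.71·e^(−0.0654·2/12) = 15.6046
Fair futures F* = (S − I)·e^(rT) = (534.25 − 15.6046)·e^0.049050 = 518.6454 × 1.050273 = 544.7193
Market €522.04 < fair 544.7193: forward underpriced → reverse cash-and-carry (short the stock, invest proceeds at r, pay the dividends, go long the forward).
Profit at T = |F_mkt − F*| = |522.04 − 544.7193| = €22.68 per share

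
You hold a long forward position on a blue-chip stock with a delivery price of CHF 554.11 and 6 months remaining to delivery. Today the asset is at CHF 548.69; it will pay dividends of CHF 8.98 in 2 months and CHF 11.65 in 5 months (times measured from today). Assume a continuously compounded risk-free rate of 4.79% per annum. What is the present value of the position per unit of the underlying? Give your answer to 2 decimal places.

-CHF 12.64

PV(remaining dividends) I = 8.98·e^(−0.0479·2/12) + 11.65·e^(−0.0479·5/12) = 20.3284
Current forward F = (S − I)·e^(rT) = (548.69 − 20.3284)·e^(0.0479·6/12) = 528.3616 × 1.024239 = 541.1686
Value (long) = (F − K)·e^(−rT) = (541.1686 − 554.11) × 0.976335 = -12.6351
Value = -CHF 12.64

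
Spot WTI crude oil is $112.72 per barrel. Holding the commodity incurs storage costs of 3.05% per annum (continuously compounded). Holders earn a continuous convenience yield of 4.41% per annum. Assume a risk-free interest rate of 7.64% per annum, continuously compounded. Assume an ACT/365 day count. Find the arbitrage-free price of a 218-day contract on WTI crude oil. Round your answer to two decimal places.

Net carry = r + u − y = 0.0764 + 0.0305 − 0.0441 = 0.0628
F = S·e^((r+u−y)T) = 112.72 · e^(0.0628 × 218/365) = 112.72 · e^0.037508
= 112.72 × 1.038220 = $117.03 per barrel

$117.03 per barrel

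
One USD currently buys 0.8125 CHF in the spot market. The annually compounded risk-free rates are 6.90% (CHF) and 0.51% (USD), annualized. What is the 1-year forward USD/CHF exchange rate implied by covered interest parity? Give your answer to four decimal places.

By covered interest parity, F = S · (1+r_CHF)^T / (1+r_USD)^T
= 0.8125 × 1.069000 / 1.005100 = 0.8125 × 1.063576
F = 0.8642 CHF per USD

0.8642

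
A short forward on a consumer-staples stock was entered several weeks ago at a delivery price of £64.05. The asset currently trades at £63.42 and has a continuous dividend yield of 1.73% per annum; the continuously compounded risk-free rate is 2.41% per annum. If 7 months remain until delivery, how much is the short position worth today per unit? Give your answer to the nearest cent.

£0.37

Current fair forward for the remaining 7 months: F = S·e^((r − q)·T), (r − q) = 0.0241 − 0.0173 = 0.0068
F = 63.42 · e^(0.0068 × 7/12) = 63.42 × 1.003975 = 63.6721
Value of long forward = (F − K)·e^(−rT) = (63.6721 − 64.05) · e^(−0.0241·7/12)
= -0.3779 × 0.986040 = -0.37
Short position value = −(long value) = £0.37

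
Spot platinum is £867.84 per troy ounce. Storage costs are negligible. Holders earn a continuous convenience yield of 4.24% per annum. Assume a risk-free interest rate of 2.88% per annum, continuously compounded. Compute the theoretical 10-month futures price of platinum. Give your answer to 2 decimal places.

£858.06 per troy ounce

Net carry = r + u − y = 0.0288 + 0.0000 − 0.0424 = -0.0136
F = S·e^((r+u−y)T) = 867.84 · e^(-0.0136 × 10/12) = 867.84 · e^-0.011333
= 867.84 × 0.988731 = £858.06 per troy ounce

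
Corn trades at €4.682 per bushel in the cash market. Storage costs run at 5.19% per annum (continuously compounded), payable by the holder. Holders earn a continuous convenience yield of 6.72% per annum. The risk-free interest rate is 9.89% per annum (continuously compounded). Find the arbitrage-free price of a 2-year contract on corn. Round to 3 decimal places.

€5.534 per bushel

Net carry = r + u − y = 0.0989 + 0.0519 − 0.0672 = 0.0836
F = S·e^((r+u−y)T) = 4.682 · e^(0.0836 × 2) = 4.682 · e^0.167200
= 4.682 × 1.181991 = €5.534 per bushel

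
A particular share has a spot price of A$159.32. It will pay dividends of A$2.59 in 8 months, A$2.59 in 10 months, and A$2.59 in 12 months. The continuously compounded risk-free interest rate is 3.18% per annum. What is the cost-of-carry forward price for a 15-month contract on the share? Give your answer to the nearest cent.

PV(dividends) I = 2.59·e^(−0.0318·8/12) + 2.59·e^(−0.0318·10/12) + 2.59·e^(−0.0318·12/12)
I = 2.5357 + 2.5223 + 2.5089 = 7.5669
F = (S − I)·e^(rT) = (159.32 − 7.5669) · e^(0.0318·15/12)
= 151.7531 · e^0.039750 = 151.7531 × 1.040551 = A$157.91

A$157.91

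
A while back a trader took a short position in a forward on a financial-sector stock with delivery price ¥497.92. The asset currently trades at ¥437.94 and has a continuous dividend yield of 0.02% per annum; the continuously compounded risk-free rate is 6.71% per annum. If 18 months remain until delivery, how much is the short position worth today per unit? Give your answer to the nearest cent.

Current fair forward for the remaining 18 months: F = S·e^((r − q)·T), (r − q) = 0.0671 − 0.0002 = 0.0669
F = 437.94 · e^(0.0669 × 18/12) = 437.94 × 1.105558 = 484.1681
Value of long forward = (F − K)·e^(−rT) = (484.1681 − 497.92) · e^(−0.0671·18/12)
= -13.7519 × 0.904249 = -12.44
Short position value = −(long value) = ¥12.44

¥12.44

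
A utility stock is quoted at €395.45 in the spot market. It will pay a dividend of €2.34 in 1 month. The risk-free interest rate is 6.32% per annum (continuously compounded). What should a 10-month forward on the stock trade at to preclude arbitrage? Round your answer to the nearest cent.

PV(dividends) I = 2.34·e^(−0.0632·1/12)
I = 2.3277
F = (S − I)·e^(rT) = (395.45 − 2.3277) · e^(0.0632·10/12)
= 393.1223 · e^0.052667 = 393.1223 × 1.054079 = €414.38

€414.38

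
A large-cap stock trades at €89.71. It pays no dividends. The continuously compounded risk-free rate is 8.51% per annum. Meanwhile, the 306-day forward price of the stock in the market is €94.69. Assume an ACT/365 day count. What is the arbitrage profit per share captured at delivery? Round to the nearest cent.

€1.65 per share

Fair forward: F* = S·e^(carry·T), with carry = r = 0.0851
F* = 89.71 · e^(0.0851 × 306/365) = 89.71 · e^0.071344 = 89.71 × 1.073951 = €96.3441
Market €94.69 < fair €96.3441: forward underpriced → reverse cash-and-carry (short spot, go long the forward).
At maturity, profit = |F_mkt − F*| = |94.69 − 96.3441| = €1.65 per share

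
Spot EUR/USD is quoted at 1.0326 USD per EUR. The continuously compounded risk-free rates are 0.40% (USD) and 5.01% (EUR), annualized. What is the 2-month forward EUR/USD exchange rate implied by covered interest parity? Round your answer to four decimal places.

F = S·e^((r_USD − r_EUR)T) = 1.0326 · e^((0.0040 − 0.0501) × 2/12)
= 1.0326 · e^-0.007683 = 1.0326 × 0.992346
F = 1.0247 USD per EUR

1.0247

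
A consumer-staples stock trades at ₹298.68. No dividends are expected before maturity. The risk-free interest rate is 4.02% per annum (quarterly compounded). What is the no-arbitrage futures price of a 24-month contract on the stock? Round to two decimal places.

₹323.56

F = S · (1+r/4)^(4T)
= 298.68 × 1.083286
F = ₹323.56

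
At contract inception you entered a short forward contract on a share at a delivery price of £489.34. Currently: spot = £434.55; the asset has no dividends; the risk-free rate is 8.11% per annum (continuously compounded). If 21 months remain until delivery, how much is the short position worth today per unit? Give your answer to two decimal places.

-£9.96

Current fair forward for the remaining 21 months: F = S·e^(r·T), r = 0.0811
F = 434.55 · e^(0.0811 × 21/12) = 434.55 × 1.152490 = 500.8145
Value of long forward = (F − K)·e^(−rT) = (500.8145 − 489.34) · e^(−0.0811·21/12)
= 11.4745 × 0.867686 = 9.96
Short position value = −(long value) = -£9.96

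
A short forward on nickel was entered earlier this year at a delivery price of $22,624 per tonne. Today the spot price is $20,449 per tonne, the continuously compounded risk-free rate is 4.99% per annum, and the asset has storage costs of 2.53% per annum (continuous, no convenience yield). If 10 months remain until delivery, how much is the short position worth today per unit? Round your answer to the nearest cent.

Current fair forward for the remaining 10 months: F = S·e^((r + u)·T), (r + u) = 0.0499 + 0.0253 = 0.0752
F = 20449 · e^(0.0752 × 10/12) = 20449 × 1.06467189 = 21771.4755
Value of long forward = (F − K)·e^(−rT) = (21771.4755 − 22624) · e^(−0.0499·10/12)
= -852.5245 × 0.95926939 = -817.80
Short position value = −(long value) = $817.80

$817.80 per tonne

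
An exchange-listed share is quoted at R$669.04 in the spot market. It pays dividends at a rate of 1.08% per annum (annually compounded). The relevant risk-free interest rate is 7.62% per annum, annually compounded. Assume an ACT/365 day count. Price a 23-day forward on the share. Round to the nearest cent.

F = S · (1+r)^T / (1+q)^T
= 669.04 × 1.004638 / 1.000677 = 669.04 × 1.003958
F = R$671.69

R$671.69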